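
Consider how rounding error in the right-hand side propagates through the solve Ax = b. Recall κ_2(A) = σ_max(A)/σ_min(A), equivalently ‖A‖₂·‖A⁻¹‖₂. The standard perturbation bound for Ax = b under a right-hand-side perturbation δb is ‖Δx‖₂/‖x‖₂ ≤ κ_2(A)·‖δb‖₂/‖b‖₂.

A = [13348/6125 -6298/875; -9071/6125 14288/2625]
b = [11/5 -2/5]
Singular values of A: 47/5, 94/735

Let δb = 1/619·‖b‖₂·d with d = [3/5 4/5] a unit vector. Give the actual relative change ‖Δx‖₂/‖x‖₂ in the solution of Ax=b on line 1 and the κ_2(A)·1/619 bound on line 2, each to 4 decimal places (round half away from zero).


0.0036
0.1187

largest singular value 47/5, smallest 94/735
κ_2(A) = (47/5) / (94/735) = 73.5000
bound on ‖Δx‖/‖x‖: κ·ε = 73.5000·1/619 = 0.1187
solve Ax = b  →  x = [7.5660 1.9851]
‖b‖₂ = 2.2361 and ‖x‖₂ = 7.8220
with δb = [0.0022 0.0029], A·Δx = δb → ‖Δx‖ = 0.0282
realised ‖Δx‖/‖x‖ = 0.0036
tightness: 0.0036 against a bound of 0.1187 (unrounded ratio ≈ 0.0304)


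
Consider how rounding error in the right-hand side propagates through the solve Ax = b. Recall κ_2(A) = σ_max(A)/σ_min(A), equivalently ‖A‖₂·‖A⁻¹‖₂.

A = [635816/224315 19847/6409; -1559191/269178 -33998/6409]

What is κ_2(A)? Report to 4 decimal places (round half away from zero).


AᵀA = [260658636169/6267888900 589552109/14923545; 589552109/14923545 5362517/142129]; tr = 591136309/7452900, det = 62742241/7452900
eigenvalues of AᵀA: λ = (tr ± √(tr²−4·det))/2 = 7921/100, 7921/74529
κ_2(A) = √(λ_max/λ_min) = √((7921/100) / (7921/74529)) = 27.3000

27.3000


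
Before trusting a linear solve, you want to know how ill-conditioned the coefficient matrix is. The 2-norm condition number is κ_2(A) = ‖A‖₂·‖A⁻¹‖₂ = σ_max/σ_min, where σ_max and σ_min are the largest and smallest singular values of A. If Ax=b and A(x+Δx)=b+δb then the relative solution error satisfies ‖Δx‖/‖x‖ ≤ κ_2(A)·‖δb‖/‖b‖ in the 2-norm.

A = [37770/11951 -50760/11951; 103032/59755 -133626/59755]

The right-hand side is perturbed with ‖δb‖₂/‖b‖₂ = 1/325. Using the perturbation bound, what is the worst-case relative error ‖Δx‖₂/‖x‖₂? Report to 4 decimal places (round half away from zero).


M = AᵀA = [160138116/12355225 -213487488/12355225; -213487488/12355225 284672484/12355225]. tr(M)=17792424/494209, det(M)=32400/494209
char-poly roots: 36 and 900/494209
so κ_2 = √(36 / (900/494209)) = 140.6000
κ_2(A)·‖δb‖/‖b‖ = 0.4326

0.4326


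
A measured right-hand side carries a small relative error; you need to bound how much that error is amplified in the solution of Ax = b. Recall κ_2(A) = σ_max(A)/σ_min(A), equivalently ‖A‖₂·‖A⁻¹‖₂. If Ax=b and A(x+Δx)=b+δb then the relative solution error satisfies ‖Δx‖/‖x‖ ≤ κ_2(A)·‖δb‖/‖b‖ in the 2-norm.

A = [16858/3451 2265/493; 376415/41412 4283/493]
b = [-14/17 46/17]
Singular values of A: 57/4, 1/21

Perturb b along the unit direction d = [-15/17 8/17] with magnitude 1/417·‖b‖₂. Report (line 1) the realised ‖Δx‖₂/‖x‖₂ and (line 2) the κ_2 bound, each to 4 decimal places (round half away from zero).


largest singular value 57/4, smallest 1/21
κ_2(A) = (57/4) / (1/21) = 299.2500
κ_2(A)·‖δb‖/‖b‖ = 0.7176
solve Ax = b  →  x = [-28.8639 30.5106]
‖b‖ = 2.8284, ‖x‖ = 42.0002
δb = ε·‖b‖·d = [-0.0060 0.0032]; solving A·Δx = δb gives ‖Δx‖ = 0.1424
relative error = 0.0034
realised/bound (from unrounded values) ≈ 0.0047

0.0034
0.7176


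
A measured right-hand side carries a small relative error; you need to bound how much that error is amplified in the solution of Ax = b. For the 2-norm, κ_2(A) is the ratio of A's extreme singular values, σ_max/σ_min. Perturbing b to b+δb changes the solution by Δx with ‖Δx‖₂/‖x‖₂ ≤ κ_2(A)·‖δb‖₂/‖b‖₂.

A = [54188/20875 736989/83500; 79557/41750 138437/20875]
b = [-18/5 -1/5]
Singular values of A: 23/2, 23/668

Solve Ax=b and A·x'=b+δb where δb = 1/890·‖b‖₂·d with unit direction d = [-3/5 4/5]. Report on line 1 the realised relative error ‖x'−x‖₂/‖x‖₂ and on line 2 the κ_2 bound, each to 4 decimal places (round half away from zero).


σ_max = 23/2, σ_min = 23/668
κ = σ_max/σ_min = (23/2)/(23/668) = 334.0000
perturbation bound = 334.0000·1/890 = 0.3753
solve Ax = b  →  x = [-55.8365 16.0139]
‖b‖₂ = 3.6056 and ‖x‖₂ = 58.0875
Δx = A⁻¹·δb where δb = 1/890·3.6056·d; ‖Δx‖ = 0.1177
relative error = 0.0020
tightness: 0.0020 against a bound of 0.3753 (unrounded ratio ≈ 0.0054)

0.0020
0.3753


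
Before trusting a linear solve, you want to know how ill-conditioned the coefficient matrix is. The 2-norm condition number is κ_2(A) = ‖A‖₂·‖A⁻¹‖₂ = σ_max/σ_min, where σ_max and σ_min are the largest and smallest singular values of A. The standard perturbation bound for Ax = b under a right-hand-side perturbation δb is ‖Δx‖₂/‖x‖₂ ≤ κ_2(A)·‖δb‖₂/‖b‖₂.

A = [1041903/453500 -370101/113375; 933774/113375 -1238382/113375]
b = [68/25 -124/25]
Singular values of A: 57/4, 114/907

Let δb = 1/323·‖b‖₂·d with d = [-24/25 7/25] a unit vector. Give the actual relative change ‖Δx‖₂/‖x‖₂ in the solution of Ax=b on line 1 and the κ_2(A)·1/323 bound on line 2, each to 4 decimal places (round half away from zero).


σ_max = 57/4, σ_min = 114/907
condition number: (57/4) ÷ (114/907) = 113.3750
perturbation bound = 113.3750·1/323 = 0.3510
solve Ax = b  →  x = [-25.6281 -18.8702]
‖b‖₂ = 5.6569 and ‖x‖₂ = 31.8258
δb = ε·‖b‖·d = [-0.0168 0.0049]; solving A·Δx = δb gives ‖Δx‖ = 0.1393
dividing the unrounded norms, ‖Δx‖/‖x‖ = 0.0044
tightness: 0.0044 against a bound of 0.3510 (unrounded ratio ≈ 0.0125)

0.0044
0.3510


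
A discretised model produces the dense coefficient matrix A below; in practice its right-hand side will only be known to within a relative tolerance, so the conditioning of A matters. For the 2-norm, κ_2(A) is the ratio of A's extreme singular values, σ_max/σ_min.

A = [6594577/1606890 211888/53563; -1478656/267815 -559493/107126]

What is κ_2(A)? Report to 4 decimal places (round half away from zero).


221.6400

M = AᵀA = [4887987767881/103283818884 387920477560/8606984907; 387920477560/8606984907 492618515225/11475979876]. tr(M)=5541946733/61405362, det(M)=81450625/491242896
eigenvalues of AᵀA: λ = (tr ± √(tr²−4·det))/2 = 361/4, 225625/122810724
so κ_2 = √((361/4) / (225625/122810724)) = 221.6400


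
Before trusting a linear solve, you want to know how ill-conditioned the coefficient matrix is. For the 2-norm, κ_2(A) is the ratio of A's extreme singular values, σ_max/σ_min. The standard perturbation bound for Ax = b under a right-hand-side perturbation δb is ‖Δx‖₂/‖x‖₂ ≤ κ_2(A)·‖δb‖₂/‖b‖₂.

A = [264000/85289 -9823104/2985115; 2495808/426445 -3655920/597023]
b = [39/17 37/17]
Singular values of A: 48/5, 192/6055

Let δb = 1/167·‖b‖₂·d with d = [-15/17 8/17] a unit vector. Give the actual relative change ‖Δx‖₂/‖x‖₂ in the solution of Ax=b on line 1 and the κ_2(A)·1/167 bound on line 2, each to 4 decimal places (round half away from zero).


0.0189
1.8129

σ_max = 48/5, σ_min = 192/6055
κ_2(A) = (48/5) / (192/6055) = 302.7500
bound on ‖Δx‖/‖x‖: κ·ε = 302.7500·1/167 = 1.8129
solve Ax = b  →  x = [-22.6212 -21.9756]
2-norm of b is 3.1623; of x, 31.5380
re-solving with b+δb shifts x by Δx of norm 0.5972
realised ‖Δx‖/‖x‖ = 0.0189
realised/bound (from unrounded values) ≈ 0.0104


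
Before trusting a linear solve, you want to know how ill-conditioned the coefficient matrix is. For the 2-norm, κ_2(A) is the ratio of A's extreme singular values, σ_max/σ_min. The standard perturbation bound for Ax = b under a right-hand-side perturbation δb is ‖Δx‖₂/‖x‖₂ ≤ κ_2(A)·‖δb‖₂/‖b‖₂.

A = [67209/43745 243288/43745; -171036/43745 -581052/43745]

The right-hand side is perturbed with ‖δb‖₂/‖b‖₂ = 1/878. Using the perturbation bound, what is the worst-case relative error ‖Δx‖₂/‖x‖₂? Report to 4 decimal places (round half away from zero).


form AᵀA = [199824633/11323225 684804456/11323225; 684804456/11323225 2347990992/11323225] with trace 101912625/452929 and determinant 810000/452929
char-poly roots: 225 and 3600/452929
κ = σ_max/σ_min = 15/(60/673) = 168.2500
perturbation bound = 168.2500·1/878 = 0.1916

0.1916


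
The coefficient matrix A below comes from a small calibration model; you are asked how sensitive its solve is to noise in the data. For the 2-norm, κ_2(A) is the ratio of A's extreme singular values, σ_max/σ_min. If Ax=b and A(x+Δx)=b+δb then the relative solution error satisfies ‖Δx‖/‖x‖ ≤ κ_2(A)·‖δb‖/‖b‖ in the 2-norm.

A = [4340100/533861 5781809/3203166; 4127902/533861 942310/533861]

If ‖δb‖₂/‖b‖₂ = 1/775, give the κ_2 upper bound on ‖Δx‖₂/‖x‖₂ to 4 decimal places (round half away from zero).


M = AᵀA = [42658790644/338891281 9598138970/338891281; 9598138970/338891281 77759153641/12200086116]. tr(M)=959830825/7257636, det(M)=279841/1814409
char-poly roots: 529/4 and 2116/1814409
σ_max=√(529/4)=(23/2), σ_min=√(2116/1814409)=(46/1347) → κ = 336.7500
κ_2(A)·‖δb‖/‖b‖ = 0.4345

0.4345


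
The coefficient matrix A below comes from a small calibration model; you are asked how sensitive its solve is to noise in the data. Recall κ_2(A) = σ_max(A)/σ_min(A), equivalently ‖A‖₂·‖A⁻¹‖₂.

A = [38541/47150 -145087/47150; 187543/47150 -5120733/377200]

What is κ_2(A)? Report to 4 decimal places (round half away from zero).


184.0000

AᵀA = [2180713/132250 -119582631/2116000; -119582631/2116000 3280085861/16928000]; tr = 28473737/135424, det = 707281/541696
λ_max, λ_min = (28473737/135424 ± √810657915923025/18339659776)/2 = 841/4, 841/135424
so κ_2 = √((841/4) / (841/135424)) = 184.0000


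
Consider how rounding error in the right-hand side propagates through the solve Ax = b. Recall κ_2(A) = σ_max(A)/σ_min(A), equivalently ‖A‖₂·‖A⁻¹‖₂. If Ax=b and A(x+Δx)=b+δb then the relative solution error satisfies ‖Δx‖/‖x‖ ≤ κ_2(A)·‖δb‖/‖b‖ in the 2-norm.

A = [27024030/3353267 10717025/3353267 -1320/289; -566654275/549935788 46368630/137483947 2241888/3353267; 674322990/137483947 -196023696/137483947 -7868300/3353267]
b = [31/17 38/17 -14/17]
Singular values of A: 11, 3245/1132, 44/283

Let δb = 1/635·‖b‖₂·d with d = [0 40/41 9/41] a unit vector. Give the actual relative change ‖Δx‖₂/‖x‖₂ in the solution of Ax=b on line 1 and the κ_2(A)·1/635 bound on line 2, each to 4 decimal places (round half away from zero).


σ_max = 11, σ_min = 44/283
condition number: 11 ÷ (44/283) = 70.7500
worst-case relative error ≤ 70.7500 × 1/635 = 0.1114
solve Ax = b  →  x = [5.8309 2.0271 11.3075]
‖b‖₂ = 3.0000 and ‖x‖₂ = 12.8829
re-solving with b+δb shifts x by Δx of norm 0.0304
realised ‖Δx‖/‖x‖ = 0.0024
realised/bound (from unrounded values) ≈ 0.0212

0.0024
0.1114


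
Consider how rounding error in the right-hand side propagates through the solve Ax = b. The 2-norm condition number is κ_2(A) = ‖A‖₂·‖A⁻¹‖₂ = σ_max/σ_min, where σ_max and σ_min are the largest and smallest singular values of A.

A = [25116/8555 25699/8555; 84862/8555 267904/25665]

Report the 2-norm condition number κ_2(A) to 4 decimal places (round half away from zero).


AᵀA = [313294900/2927521 986849500/8782563; 986849500/8782563 3108660025/26347689]; tr = 7049125/31329, det = 2500/3481
eigenvalues of AᵀA: λ = (tr ± √(tr²−4·det))/2 = 225, 100/31329
κ_2(A) = √(λ_max/λ_min) = √(225 / (100/31329)) = 265.5000

265.5000


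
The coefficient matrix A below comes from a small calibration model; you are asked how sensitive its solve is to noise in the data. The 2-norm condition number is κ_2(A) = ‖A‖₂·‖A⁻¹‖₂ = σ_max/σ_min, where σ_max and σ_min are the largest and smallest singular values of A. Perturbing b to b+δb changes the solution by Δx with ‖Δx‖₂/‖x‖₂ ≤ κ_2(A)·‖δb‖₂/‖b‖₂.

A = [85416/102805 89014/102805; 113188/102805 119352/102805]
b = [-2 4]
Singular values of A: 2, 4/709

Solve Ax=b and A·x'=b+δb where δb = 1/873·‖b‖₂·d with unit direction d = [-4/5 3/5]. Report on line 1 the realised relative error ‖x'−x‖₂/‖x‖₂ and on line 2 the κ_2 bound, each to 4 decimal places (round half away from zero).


σ_max = 2, σ_min = 4/709
κ = σ_max/σ_min = 2/(4/709) = 354.5000
perturbation bound = 354.5000·1/873 = 0.4061
solve Ax = b  →  x = [-512.7241 489.6897]
‖b‖ = 4.4721, ‖x‖ = 709.0007
Δx = A⁻¹·δb where δb = 1/873·4.4721·d; ‖Δx‖ = 0.9080
relative error = 0.0013
tightness: 0.0013 against a bound of 0.4061 (unrounded ratio ≈ 0.0032)

0.0013
0.4061


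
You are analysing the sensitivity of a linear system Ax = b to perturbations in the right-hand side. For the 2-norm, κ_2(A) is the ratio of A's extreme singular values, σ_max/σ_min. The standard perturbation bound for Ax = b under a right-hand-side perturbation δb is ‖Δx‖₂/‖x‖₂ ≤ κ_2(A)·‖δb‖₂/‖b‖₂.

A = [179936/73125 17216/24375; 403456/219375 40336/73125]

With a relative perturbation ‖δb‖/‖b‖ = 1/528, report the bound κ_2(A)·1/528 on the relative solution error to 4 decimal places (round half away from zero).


0.3324

AᵀA = [18166776832/1925015625 1766152192/641671875; 1766152192/641671875 171780352/213890625]; tr = 6308096/616005, det = 262144/77000625
char-poly roots: 256/25 and 1024/3080025
κ_2(A) = √(λ_max/λ_min) = √((256/25) / (1024/3080025)) = 175.5000
bound on ‖Δx‖/‖x‖: κ·ε = 175.5000·1/528 = 0.3324


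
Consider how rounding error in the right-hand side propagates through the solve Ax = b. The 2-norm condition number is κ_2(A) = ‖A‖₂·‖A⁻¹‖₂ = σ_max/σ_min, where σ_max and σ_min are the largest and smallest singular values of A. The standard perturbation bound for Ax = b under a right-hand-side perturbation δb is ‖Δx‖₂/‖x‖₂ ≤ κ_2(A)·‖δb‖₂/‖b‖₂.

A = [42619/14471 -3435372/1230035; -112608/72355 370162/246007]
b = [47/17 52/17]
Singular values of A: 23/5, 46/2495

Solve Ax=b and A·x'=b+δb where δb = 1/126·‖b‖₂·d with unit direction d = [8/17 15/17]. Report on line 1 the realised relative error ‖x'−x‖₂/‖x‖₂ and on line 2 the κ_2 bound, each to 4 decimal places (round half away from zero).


from the listed singular values, σ₁ = 23/5, σ_n = 46/2495
condition number: (23/5) ÷ (46/2495) = 249.5000
worst-case relative error ≤ 249.5000 × 1/126 = 1.9802
solve Ax = b  →  x = [149.7826 156.9565]
‖b‖₂ = 4.1231 and ‖x‖₂ = 216.9566
re-solving with b+δb shifts x by Δx of norm 1.7749
dividing the unrounded norms, ‖Δx‖/‖x‖ = 0.0082
so the bound overstates the realised error by a factor of ≈ 242.0507 (computed from the unrounded values)

0.0082
1.9802


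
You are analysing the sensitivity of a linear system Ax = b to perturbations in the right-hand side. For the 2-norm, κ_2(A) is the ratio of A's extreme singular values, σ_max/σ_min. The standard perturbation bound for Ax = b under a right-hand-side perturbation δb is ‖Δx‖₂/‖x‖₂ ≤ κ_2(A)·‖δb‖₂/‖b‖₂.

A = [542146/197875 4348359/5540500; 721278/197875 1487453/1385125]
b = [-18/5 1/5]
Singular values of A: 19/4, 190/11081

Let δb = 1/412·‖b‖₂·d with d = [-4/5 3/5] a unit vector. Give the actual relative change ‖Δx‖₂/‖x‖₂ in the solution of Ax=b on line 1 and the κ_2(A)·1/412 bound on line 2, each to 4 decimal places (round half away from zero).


0.0029
0.6724

largest singular value 19/4, smallest 190/11081
κ = σ_max/σ_min = (19/4)/(190/11081) = 277.0250
perturbation bound = 277.0250·1/412 = 0.6724
solve Ax = b  →  x = [-49.3939 167.8467]
‖b‖₂ = 3.6056 and ‖x‖₂ = 174.9637
δb = ε·‖b‖·d = [-0.0070 0.0053]; solving A·Δx = δb gives ‖Δx‖ = 0.5104
dividing the unrounded norms, ‖Δx‖/‖x‖ = 0.0029
realised/bound (from unrounded values) ≈ 0.0043


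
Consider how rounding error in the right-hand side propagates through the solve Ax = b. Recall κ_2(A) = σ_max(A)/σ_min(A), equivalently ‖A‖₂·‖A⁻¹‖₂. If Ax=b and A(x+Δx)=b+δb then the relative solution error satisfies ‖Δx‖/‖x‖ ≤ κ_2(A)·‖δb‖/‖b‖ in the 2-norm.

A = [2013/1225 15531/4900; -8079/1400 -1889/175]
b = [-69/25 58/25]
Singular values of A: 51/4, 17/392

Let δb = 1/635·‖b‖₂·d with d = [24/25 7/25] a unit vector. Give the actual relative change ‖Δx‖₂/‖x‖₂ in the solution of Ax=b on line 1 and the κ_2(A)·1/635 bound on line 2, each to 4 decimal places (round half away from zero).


0.0028
0.4630

from the listed singular values, σ₁ = 51/4, σ_n = 17/392
condition number: (51/4) ÷ (17/392) = 294.0000
κ_2(A)·‖δb‖/‖b‖ = 0.4630
solve Ax = b  →  x = [40.5813 -21.9100]
‖b‖ = 3.6056, ‖x‖ = 46.1182
with δb = [0.0055 0.0016], A·Δx = δb → ‖Δx‖ = 0.1309
dividing the unrounded norms, ‖Δx‖/‖x‖ = 0.0028
realised/bound (from unrounded values) ≈ 0.0061


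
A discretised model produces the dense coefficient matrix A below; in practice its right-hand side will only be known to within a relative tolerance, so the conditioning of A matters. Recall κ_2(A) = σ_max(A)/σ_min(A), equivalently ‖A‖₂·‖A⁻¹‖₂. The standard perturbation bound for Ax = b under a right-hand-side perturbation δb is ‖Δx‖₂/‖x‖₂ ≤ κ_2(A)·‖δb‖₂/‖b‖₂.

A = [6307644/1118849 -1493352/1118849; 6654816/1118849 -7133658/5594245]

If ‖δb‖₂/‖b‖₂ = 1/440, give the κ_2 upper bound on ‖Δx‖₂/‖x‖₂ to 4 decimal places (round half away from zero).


M = AᵀA = [99967834512/1488493561 -112450470048/7442467805; -112450470048/7442467805 126803307204/37212339025]. tr(M)=1562164884/22137025, det(M)=12446784/22137025
char-poly roots: 1764/25 and 7056/885481
σ_max=√(1764/25)=(42/5), σ_min=√(7056/885481)=(84/941) → κ = 94.1000
worst-case relative error ≤ 94.1000 × 1/440 = 0.2139

0.2139


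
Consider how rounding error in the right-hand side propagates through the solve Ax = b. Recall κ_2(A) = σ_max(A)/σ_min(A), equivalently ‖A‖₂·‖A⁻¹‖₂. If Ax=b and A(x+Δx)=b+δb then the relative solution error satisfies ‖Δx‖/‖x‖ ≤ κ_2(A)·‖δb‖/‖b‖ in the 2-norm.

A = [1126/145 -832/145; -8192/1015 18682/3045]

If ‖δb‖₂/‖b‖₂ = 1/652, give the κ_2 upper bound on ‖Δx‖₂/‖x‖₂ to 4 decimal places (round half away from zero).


AᵀA = [153668/1225 -345728/3675; -345728/3675 777988/11025]; tr = 86440/441, det = 16/9
char-poly roots: 196 and 4/441
σ_max=√196=14, σ_min=√(4/441)=(2/21) → κ = 147.0000
κ_2(A)·‖δb‖/‖b‖ = 0.2255

0.2255


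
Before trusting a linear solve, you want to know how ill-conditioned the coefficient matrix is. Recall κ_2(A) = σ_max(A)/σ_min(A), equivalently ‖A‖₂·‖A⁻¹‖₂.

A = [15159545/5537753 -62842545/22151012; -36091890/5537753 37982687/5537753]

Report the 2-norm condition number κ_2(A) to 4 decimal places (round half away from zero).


367.2250

form AᵀA = [9067670582125/181459812361 -38083622682105/725839249444; -38083622682105/725839249444 159953477218441/2903356997776] with trace 362706547601/3452267536 and determinant 70644025/863066884
char-poly roots: 1681/16 and 168100/215766721
so κ_2 = √((1681/16) / (168100/215766721)) = 367.2250


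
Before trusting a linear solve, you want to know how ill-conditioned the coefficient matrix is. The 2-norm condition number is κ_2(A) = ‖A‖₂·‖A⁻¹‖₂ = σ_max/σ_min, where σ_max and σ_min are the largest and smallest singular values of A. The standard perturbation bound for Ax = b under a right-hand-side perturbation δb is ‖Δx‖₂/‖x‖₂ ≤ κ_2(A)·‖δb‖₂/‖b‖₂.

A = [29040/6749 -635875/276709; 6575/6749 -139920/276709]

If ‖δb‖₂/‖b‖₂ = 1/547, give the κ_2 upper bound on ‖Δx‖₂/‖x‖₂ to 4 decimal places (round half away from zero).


0.7258

AᵀA = [886552225/45549001 -472824000/45549001; -472824000/45549001 252180025/45549001]; tr = 3940250/157609, det = 625/157609
eigenvalues of AᵀA: λ = (tr ± √(tr²−4·det))/2 = 25, 25/157609
κ_2(A) = √(λ_max/λ_min) = √(25 / (25/157609)) = 397.0000
perturbation bound = 397.0000·1/547 = 0.7258


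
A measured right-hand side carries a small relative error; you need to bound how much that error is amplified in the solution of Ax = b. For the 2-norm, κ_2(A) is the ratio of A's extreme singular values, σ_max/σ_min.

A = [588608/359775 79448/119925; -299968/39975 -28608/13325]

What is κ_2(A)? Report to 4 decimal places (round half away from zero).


M = AᵀA = [4541882368/77000625 441323008/25666875; 441323008/25666875 43190848/8555625]. tr(M)=7888960/123201, det(M)=262144/123201
solving λ² − 7888960/123201·λ + 262144/123201 = 0 gives λ = 64, 4096/123201
σ_max=√64=8, σ_min=√(4096/123201)=(64/351) → κ = 43.8750

43.8750


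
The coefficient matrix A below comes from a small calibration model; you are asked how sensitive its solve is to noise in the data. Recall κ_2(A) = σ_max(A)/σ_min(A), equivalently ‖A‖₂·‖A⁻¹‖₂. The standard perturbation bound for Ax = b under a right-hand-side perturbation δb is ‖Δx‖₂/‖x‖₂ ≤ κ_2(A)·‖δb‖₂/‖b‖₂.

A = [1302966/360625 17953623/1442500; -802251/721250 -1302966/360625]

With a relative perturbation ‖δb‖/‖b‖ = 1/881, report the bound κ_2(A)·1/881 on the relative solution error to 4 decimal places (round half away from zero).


0.2620

form AᵀA = [11895181209/832322500 20386857519/416161250; 20386857519/416161250 559193768289/3329290000] with trace 970839189/5326864 and determinant 13286025/21307456
eigenvalues of AᵀA: λ = (tr ± √(tr²−4·det))/2 = 729/4, 18225/5326864
κ_2(A) = √(λ_max/λ_min) = √((729/4) / (18225/5326864)) = 230.8000
κ_2(A)·‖δb‖/‖b‖ = 0.2620


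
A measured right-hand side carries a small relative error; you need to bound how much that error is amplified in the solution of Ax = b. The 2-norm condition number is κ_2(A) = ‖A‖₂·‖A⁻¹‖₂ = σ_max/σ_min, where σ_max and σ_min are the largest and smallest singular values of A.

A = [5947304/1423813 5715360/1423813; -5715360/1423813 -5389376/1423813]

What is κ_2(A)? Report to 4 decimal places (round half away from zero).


form AᵀA = [80898650176/2410515409 77043052800/2410515409; 77043052800/2410515409 73377780736/2410515409] with trace 183444032/2866249 and determinant 262144/2866249
λ_max, λ_min = (183444032/2866249 ± √33648707396505600/8215383330001)/2 = 64, 4096/2866249
κ_2(A) = √(λ_max/λ_min) = √(64 / (4096/2866249)) = 211.6250

211.6250


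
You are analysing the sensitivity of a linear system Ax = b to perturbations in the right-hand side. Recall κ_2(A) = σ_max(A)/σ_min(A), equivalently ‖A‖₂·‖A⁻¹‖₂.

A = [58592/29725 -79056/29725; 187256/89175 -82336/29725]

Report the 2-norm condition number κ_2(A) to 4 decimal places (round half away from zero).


AᵀA = [78432832/9455625 -34856192/3151875; -34856192/3151875 15492352/1050625]; tr = 1742912/75645, det = 16384/1050625
λ_max, λ_min = (1742912/75645 ± √75934632546304/143054150625)/2 = 576/25, 256/378225
σ_max=√(576/25)=(24/5), σ_min=√(256/378225)=(16/615) → κ = 184.5000

184.5000


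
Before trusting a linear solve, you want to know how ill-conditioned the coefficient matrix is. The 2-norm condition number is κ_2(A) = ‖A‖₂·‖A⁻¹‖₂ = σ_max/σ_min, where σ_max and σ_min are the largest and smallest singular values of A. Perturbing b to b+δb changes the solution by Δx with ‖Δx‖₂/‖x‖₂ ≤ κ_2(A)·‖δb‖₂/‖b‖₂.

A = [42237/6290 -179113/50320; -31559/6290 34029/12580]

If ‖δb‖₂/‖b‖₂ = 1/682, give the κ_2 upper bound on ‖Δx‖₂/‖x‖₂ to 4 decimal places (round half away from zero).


0.4340

AᵀA = [55598693/791282 -474435225/12660512; -474435225/12660512 2024361289/101284096]; tr = 31629737/350464, det = 130321/1401856
char-poly roots: 361/4 and 361/350464
κ_2(A) = √(λ_max/λ_min) = √((361/4) / (361/350464)) = 296.0000
worst-case relative error ≤ 296.0000 × 1/682 = 0.4340


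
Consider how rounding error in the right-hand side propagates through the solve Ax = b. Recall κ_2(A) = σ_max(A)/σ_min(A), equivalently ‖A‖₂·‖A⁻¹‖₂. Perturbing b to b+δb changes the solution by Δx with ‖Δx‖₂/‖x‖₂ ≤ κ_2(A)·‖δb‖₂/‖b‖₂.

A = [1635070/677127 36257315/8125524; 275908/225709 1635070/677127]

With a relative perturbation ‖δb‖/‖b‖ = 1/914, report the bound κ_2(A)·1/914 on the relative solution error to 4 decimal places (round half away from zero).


AᵀA = [11621387284/1586508561 130664166445/9519051366; 130664166445/9519051366 5880865928425/228457232784]; tr = 26139604489/790509456, det = 6996025/49406841
eigenvalues of AᵀA: λ = (tr ± √(tr²−4·det))/2 = 529/16, 211600/49406841
κ_2(A) = √(λ_max/λ_min) = √((529/16) / (211600/49406841)) = 87.8625
bound on ‖Δx‖/‖x‖: κ·ε = 87.8625·1/914 = 0.0961

0.0961


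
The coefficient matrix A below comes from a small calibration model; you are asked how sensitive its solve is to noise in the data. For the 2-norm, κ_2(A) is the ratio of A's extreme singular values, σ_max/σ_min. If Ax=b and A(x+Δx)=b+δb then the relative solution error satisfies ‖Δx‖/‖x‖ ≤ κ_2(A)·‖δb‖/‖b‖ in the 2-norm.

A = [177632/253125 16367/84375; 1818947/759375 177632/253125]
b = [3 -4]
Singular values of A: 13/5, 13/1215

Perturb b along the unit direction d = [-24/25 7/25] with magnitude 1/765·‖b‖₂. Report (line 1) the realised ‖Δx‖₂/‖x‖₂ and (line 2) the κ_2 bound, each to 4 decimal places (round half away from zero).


largest singular value 13/5, smallest 13/1215
κ = σ_max/σ_min = (13/5)/(13/1215) = 243.0000
bound on ‖Δx‖/‖x‖: κ·ε = 243.0000·1/765 = 0.3176
solve Ax = b  →  x = [103.5692 -359.2154]
‖b‖₂ = 5.0000 and ‖x‖₂ = 373.8479
δb = ε·‖b‖·d = [-0.0063 0.0018]; solving A·Δx = δb gives ‖Δx‖ = 0.6109
relative error = 0.0016
realised/bound (from unrounded values) ≈ 0.0051

0.0016
0.3176


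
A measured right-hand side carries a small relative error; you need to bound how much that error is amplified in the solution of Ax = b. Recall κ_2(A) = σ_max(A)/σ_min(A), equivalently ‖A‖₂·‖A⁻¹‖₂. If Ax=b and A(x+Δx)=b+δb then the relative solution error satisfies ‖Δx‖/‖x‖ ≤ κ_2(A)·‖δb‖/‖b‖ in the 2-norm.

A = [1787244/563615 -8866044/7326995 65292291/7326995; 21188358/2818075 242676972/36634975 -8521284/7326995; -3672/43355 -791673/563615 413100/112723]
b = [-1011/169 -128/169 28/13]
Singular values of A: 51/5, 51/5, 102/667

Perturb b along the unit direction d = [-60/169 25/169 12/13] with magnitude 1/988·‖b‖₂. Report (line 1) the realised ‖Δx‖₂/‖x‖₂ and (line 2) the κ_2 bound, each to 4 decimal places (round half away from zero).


largest singular value 51/5, smallest 102/667
condition number: (51/5) ÷ (102/667) = 66.7000
worst-case relative error ≤ 66.7000 × 1/988 = 0.0675
solve Ax = b  →  x = [-15.9294 19.3038 7.6184]
2-norm of b is 6.4031; of x, 26.1615
δb = ε·‖b‖·d = [-0.0023 0.0010 0.0060]; solving A·Δx = δb gives ‖Δx‖ = 0.0424
dividing the unrounded norms, ‖Δx‖/‖x‖ = 0.0016
tightness: 0.0016 against a bound of 0.0675 (unrounded ratio ≈ 0.0240)

0.0016
0.0675


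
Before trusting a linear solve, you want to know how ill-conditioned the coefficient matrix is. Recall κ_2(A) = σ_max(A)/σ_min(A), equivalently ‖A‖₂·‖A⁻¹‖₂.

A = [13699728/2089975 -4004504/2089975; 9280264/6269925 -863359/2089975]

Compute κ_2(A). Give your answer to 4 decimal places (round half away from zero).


382.3125

AᵀA = [1056077468992/23386055625 -102673436152/7795351875; -102673436152/7795351875 9983010737/2598450625]; tr = 1833479305/37417689, det = 614656/37417689
eigenvalues of AᵀA: λ = (tr ± √(tr²−4·det))/2 = 49, 12544/37417689
σ_max=√49=7, σ_min=√(12544/37417689)=(112/6117) → κ = 382.3125


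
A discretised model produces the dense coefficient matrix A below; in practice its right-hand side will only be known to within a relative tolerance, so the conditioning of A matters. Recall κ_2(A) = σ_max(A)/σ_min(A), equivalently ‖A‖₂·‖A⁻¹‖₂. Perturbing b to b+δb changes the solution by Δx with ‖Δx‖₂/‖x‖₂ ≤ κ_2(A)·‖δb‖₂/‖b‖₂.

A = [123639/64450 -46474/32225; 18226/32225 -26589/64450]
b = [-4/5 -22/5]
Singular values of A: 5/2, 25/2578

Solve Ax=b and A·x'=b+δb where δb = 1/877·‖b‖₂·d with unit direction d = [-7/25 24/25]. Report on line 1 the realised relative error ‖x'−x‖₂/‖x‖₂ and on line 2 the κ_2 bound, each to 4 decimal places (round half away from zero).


0.0013
0.2940

from the listed singular values, σ₁ = 5/2, σ_n = 25/2578
κ_2(A) = (5/2) / (25/2578) = 257.8000
perturbation bound = 257.8000·1/877 = 0.2940
solve Ax = b  →  x = [-248.1280 -329.5040]
‖b‖₂ = 4.4721 and ‖x‖₂ = 412.4808
with δb = [-0.0014 0.0049], A·Δx = δb → ‖Δx‖ = 0.5258
relative error = 0.0013
so the bound overstates the realised error by a factor of ≈ 230.5838 (computed from the unrounded values)


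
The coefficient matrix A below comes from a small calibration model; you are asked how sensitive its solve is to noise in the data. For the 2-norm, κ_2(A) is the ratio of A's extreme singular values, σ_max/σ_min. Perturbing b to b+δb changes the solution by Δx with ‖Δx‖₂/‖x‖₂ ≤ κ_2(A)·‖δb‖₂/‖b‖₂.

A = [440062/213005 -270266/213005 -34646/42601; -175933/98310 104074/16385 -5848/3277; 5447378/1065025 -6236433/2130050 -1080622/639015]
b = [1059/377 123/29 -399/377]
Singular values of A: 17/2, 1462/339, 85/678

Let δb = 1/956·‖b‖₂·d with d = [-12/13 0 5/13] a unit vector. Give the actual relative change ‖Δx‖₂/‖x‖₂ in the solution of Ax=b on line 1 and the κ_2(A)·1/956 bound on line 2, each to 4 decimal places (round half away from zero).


from the listed singular values, σ₁ = 17/2, σ_n = 85/678
κ = σ_max/σ_min = (17/2)/(85/678) = 67.8000
worst-case relative error ≤ 67.8000 × 1/956 = 0.0709
solve Ax = b  →  x = [-11.2527 -7.9983 -19.5609]
‖b‖ = 5.1962, ‖x‖ = 23.9421
with δb = [-0.0050 0.0000 0.0021], A·Δx = δb → ‖Δx‖ = 0.0434
realised ‖Δx‖/‖x‖ = 0.0018
tightness: 0.0018 against a bound of 0.0709 (unrounded ratio ≈ 0.0255)

0.0018
0.0709


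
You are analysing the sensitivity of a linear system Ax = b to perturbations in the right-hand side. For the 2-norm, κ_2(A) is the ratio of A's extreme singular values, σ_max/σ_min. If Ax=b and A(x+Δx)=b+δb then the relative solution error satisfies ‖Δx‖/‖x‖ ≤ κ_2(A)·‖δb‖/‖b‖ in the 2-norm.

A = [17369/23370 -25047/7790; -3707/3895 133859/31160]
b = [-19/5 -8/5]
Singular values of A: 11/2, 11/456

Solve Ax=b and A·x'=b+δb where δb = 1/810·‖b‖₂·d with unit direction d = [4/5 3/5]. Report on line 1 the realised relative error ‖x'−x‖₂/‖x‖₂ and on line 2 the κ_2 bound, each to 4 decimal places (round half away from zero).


0.0013
0.2815

largest singular value 11/2, smallest 11/456
κ_2(A) = (11/2) / (11/456) = 228.0000
κ_2(A)·‖δb‖/‖b‖ = 0.2815
solve Ax = b  →  x = [-161.8137 -36.2217]
2-norm of b is 4.1231; of x, 165.8183
with δb = [0.0041 0.0031], A·Δx = δb → ‖Δx‖ = 0.2110
relative error = 0.0013
tightness: 0.0013 against a bound of 0.2815 (unrounded ratio ≈ 0.0045)


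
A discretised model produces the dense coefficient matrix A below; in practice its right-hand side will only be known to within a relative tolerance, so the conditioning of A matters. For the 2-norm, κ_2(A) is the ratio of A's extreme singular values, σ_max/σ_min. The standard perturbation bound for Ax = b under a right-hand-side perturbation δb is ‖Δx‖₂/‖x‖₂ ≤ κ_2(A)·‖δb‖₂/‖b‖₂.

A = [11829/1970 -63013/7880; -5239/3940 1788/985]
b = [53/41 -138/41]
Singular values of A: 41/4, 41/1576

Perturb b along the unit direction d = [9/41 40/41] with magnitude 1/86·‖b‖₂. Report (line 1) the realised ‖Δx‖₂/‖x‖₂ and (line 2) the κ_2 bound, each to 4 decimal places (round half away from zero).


0.0140
4.5814

σ_max = 41/4, σ_min = 41/1576
κ = σ_max/σ_min = (41/4)/(41/1576) = 394.0000
κ_2(A)·‖δb‖/‖b‖ = 4.5814
solve Ax = b  →  x = [-92.1366 -69.3463]
‖b‖₂ = 3.6056 and ‖x‖₂ = 115.3172
re-solving with b+δb shifts x by Δx of norm 1.6116
realised ‖Δx‖/‖x‖ = 0.0140
realised/bound (from unrounded values) ≈ 0.0031


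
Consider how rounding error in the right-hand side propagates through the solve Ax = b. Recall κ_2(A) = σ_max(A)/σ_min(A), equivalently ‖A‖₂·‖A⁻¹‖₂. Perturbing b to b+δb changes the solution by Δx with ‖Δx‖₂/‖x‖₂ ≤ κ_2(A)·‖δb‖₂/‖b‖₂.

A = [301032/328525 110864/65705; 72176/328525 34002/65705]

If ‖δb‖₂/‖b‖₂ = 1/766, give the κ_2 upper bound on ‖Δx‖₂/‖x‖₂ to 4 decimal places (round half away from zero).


AᵀA = [153327424/172685881 286621920/172685881; 286621920/172685881 537878500/172685881]; tr = 2391716/597529, det = 6400/597529
char-poly roots: 4 and 1600/597529
κ_2(A) = √(λ_max/λ_min) = √(4 / (1600/597529)) = 38.6500
worst-case relative error ≤ 38.6500 × 1/766 = 0.0505

0.0505


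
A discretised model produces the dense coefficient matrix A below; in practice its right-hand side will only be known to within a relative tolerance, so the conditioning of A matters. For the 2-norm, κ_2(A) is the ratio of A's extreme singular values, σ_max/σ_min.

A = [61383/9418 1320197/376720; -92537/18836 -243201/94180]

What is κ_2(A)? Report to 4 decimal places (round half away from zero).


221.6000

AᵀA = [23634587125/354794896 25209566865/709589792; 25209566865/709589792 107570709649/5676718336]; tr = 1680706241/19642624, det = 46854025/314281984
λ_max, λ_min = (1680706241/19642624 ± √2824543384537359681/385832677605376)/2 = 1369/16, 34225/19642624
so κ_2 = √((1369/16) / (34225/19642624)) = 221.6000


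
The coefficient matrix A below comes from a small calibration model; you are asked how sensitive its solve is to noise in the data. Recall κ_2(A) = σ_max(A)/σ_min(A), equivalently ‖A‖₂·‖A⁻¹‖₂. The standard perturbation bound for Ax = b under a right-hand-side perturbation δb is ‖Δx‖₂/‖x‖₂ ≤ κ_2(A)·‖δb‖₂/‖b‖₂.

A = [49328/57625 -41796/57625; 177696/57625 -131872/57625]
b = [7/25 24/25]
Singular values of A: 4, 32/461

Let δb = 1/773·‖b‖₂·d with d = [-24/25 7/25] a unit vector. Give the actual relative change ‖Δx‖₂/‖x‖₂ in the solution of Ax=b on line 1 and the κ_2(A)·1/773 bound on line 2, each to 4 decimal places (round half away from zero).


σ_max = 4, σ_min = 32/461
κ = σ_max/σ_min = 4/(32/461) = 57.6250
perturbation bound = 57.6250·1/773 = 0.0745
solve Ax = b  →  x = [0.2000 -0.1500]
2-norm of b is 1.0000; of x, 0.2500
with δb = [-0.0012 0.0004], A·Δx = δb → ‖Δx‖ = 0.0186
realised ‖Δx‖/‖x‖ = 0.0745
realised/bound = 1 exactly: the bound is attained for this b and d

0.0745
0.0745


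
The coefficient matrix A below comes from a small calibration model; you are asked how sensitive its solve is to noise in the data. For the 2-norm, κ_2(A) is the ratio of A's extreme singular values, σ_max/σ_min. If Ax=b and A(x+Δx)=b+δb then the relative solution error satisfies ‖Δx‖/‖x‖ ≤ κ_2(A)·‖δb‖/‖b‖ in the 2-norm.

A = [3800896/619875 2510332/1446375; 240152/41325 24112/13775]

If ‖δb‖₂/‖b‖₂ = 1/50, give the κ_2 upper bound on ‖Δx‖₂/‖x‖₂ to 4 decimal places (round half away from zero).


form AᵀA = [32607885376/456890625 22189796992/1066078125; 22189796992/1066078125 15114834064/2487515625] with trace 2774111824/35820225 and determinant 14992384/35820225
λ_max, λ_min = (2774111824/35820225 ± √7693548289783941376/1283088519050625)/2 = 1936/25, 7744/1432809
κ_2(A) = √(λ_max/λ_min) = √((1936/25) / (7744/1432809)) = 119.7000
bound on ‖Δx‖/‖x‖: κ·ε = 119.7000·1/50 = 2.3940

2.3940


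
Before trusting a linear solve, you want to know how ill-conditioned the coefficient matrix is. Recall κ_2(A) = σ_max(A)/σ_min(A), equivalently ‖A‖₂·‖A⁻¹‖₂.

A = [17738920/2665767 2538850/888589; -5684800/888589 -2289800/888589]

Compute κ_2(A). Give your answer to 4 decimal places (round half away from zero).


88.3875

AᵀA = [720002190400/8449837929 99985282000/2816612643; 99985282000/2816612643 13898862500/938870881]; tr = 5000544100/49999041, det = 64000000/49999041
λ_max, λ_min = (5000544100/49999041 ± √24992641541548810000/2499904100919681)/2 = 100, 640000/49999041
so κ_2 = √(100 / (640000/49999041)) = 88.3875


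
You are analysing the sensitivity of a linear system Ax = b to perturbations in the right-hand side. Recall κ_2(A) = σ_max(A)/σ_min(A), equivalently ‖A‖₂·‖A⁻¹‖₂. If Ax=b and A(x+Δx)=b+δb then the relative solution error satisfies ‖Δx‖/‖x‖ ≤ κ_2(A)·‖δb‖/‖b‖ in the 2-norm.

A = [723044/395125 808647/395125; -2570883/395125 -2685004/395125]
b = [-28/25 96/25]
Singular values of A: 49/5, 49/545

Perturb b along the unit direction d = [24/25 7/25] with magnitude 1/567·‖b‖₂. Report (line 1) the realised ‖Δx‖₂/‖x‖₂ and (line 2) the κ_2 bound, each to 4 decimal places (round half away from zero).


0.1922
0.1922

from the listed singular values, σ₁ = 49/5, σ_n = 49/545
condition number: (49/5) ÷ (49/545) = 109.0000
κ_2(A)·‖δb‖/‖b‖ = 0.1922
solve Ax = b  →  x = [-0.2815 -0.2956]
‖b‖ = 4.0000, ‖x‖ = 0.4082
δb = ε·‖b‖·d = [0.0068 0.0020]; solving A·Δx = δb gives ‖Δx‖ = 0.0785
relative error = 0.1922
realised/bound = 1 exactly: the bound is attained for this b and d


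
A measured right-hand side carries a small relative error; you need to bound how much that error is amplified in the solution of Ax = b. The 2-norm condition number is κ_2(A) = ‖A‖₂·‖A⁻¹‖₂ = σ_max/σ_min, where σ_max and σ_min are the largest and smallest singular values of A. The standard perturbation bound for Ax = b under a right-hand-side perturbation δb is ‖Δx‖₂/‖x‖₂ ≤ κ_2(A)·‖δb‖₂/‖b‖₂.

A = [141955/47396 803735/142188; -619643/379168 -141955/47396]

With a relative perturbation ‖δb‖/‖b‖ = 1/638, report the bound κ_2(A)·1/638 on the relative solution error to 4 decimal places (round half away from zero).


0.3085

M = AᵀA = [5791126841/497468416 4071411355/186550656; 4071411355/186550656 1431403025/34978248]. tr(M)=814324321/15492096, det(M)=17682025/247873536
λ_max, λ_min = (814324321/15492096 ± √663055616864917441/240005038473216)/2 = 841/16, 21025/15492096
κ_2(A) = √(λ_max/λ_min) = √((841/16) / (21025/15492096)) = 196.8000
κ_2(A)·‖δb‖/‖b‖ = 0.3085


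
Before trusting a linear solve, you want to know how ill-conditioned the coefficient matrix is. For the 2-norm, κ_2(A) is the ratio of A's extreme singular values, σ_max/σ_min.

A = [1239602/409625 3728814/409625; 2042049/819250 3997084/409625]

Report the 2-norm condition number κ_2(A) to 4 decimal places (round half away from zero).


28.2500

form AᵀA = [12266844937/798062500 10348829946/199515625; 10348829946/199515625 35530005172/199515625] with trace 49403797/255380 and determinant 373301041/7980625
char-poly roots: 19321/100 and 77284/319225
σ_max=√(19321/100)=(139/10), σ_min=√(77284/319225)=(278/565) → κ = 28.2500
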